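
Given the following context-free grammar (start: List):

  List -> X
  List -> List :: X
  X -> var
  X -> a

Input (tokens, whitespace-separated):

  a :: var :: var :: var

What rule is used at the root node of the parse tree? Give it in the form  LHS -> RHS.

List -> List :: X

[List [List [List [List [X a]] :: [X var]] :: [X var]] :: [X var]]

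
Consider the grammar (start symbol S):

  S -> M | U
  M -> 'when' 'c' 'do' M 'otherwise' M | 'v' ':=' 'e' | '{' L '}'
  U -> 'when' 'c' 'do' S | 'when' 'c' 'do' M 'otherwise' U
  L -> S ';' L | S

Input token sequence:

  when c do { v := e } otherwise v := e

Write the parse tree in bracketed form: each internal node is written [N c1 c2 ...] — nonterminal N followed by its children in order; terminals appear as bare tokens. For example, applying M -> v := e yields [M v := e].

[S [M when c do [M { [L [S [M v := e]]] }] otherwise [M v := e]]]

S
M
when c do M otherwise M
when c do { L } otherwise M
when c do { S } otherwise M
when c do { M } otherwise M
when c do { v := e } otherwise M
when c do { v := e } otherwise v := e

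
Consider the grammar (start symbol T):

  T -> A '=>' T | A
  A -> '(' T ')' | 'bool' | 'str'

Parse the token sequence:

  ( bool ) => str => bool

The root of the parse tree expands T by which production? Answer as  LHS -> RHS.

[T [A ( [T [A bool]] )] => [T [A str] => [T [A bool]]]]

T -> A '=>' T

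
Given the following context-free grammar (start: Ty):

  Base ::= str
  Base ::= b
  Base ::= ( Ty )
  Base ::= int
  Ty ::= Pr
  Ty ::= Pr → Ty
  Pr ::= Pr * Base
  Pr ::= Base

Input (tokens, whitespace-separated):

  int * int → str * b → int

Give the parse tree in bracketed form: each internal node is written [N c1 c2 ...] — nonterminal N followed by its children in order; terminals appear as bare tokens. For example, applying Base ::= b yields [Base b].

Ty
Pr → Ty
Pr * Base → Ty
Base * Base → Ty
int * Base → Ty
int * int → Ty
int * int → Pr → Ty
int * int → Pr * Base → Ty
int * int → Base * Base → Ty
int * int → str * Base → Ty
int * int → str * b → Ty
int * int → str * b → Pr
int * int → str * b → Base
int * int → str * b → int

[Ty [Pr [Pr [Base int]] * [Base int]] → [Ty [Pr [Pr [Base str]] * [Base b]] → [Ty [Pr [Base int]]]]]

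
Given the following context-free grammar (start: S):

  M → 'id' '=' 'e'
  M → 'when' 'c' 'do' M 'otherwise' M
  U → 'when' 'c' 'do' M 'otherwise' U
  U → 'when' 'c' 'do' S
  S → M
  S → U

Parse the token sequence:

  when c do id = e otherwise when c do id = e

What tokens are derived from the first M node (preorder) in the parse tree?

id = e

[S [U when c do [M id = e] otherwise [U when c do [S [M id = e]]]]]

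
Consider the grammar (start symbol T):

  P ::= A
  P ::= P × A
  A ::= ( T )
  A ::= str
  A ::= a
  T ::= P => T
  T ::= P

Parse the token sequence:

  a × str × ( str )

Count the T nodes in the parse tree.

[T [P [P [P [A a]] × [A str]] × [A ( [T [P [A str]]] )]]]

2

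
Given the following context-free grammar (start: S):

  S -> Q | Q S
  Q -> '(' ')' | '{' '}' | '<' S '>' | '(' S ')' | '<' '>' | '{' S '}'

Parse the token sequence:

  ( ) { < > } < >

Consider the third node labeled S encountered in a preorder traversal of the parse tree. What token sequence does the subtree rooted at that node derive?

[S [Q ( )] [S [Q { [S [Q < >]] }] [S [Q < >]]]]

< >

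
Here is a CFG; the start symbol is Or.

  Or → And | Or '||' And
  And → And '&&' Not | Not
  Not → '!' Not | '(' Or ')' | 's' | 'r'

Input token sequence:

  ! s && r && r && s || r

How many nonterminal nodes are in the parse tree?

[Or [Or [And [And [And [And [Not ! [Not s]]] && [Not r]] && [Not r]] && [Not s]]] || [And [Not r]]]

13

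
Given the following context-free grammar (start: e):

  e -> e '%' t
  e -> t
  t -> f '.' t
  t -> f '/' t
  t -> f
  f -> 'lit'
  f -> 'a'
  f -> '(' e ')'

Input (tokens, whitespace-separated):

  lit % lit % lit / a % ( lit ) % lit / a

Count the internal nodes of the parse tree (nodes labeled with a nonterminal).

22

[e [e [e [e [e [t [f lit]]] % [t [f lit]]] % [t [f lit] / [t [f a]]]] % [t [f ( [e [t [f lit]]] )]]] % [t [f lit] / [t [f a]]]]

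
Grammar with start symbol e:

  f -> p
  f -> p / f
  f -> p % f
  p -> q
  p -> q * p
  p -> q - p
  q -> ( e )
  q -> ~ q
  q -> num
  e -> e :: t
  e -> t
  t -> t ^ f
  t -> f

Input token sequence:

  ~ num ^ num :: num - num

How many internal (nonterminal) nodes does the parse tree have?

17

[e [e [t [t [f [p [q ~ [q num]]]]] ^ [f [p [q num]]]]] :: [t [f [p [q num] - [p [q num]]]]]]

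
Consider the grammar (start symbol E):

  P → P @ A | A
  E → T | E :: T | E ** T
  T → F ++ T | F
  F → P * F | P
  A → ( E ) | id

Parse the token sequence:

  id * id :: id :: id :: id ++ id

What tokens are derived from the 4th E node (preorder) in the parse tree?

id * id

[E [E [E [E [T [F [P [A id]] * [F [P [A id]]]]]] :: [T [F [P [A id]]]]] :: [T [F [P [A id]]]]] :: [T [F [P [A id]]] ++ [T [F [P [A id]]]]]]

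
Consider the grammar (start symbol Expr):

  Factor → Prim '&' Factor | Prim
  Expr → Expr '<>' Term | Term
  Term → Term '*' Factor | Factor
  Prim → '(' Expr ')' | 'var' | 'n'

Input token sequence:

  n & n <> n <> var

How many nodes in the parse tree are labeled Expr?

3

[Expr [Expr [Expr [Term [Factor [Prim n] & [Factor [Prim n]]]]] <> [Term [Factor [Prim n]]]] <> [Term [Factor [Prim var]]]]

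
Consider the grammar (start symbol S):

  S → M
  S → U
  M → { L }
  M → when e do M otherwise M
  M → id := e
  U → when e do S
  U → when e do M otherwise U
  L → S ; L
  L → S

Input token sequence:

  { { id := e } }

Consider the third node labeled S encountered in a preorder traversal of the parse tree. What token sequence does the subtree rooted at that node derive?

id := e

[S [M { [L [S [M { [L [S [M id := e]]] }]]] }]]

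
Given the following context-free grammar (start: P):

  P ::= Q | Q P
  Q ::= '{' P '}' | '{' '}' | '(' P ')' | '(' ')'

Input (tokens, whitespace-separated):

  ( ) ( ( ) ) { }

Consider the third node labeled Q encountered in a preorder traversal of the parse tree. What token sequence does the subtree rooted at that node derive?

[P [Q ( )] [P [Q ( [P [Q ( )]] )] [P [Q { }]]]]

( )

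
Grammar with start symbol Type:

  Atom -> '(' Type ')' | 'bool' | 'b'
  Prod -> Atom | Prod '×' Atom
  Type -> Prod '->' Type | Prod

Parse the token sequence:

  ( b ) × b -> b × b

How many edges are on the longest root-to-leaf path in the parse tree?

7

[Type [Prod [Prod [Atom ( [Type [Prod [Atom b]]] )]] × [Atom b]] -> [Type [Prod [Prod [Atom b]] × [Atom b]]]]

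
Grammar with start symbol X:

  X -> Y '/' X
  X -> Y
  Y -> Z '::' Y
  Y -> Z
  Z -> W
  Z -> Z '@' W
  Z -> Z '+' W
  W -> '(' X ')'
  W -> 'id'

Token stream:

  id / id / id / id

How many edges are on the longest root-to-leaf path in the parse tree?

7

[X [Y [Z [W id]]] / [X [Y [Z [W id]]] / [X [Y [Z [W id]]] / [X [Y [Z [W id]]]]]]]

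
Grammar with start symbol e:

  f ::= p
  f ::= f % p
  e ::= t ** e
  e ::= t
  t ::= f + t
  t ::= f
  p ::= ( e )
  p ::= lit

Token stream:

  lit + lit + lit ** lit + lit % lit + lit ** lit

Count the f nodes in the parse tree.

[e [t [f [p lit]] + [t [f [p lit]] + [t [f [p lit]]]]] ** [e [t [f [p lit]] + [t [f [f [p lit]] % [p lit]] + [t [f [p lit]]]]] ** [e [t [f [p lit]]]]]]

8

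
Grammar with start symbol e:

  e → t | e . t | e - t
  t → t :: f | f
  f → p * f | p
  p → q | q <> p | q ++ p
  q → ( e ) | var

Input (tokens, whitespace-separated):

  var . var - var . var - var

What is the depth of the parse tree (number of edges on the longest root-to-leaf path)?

[e [e [e [e [e [t [f [p [q var]]]]] . [t [f [p [q var]]]]] - [t [f [p [q var]]]]] . [t [f [p [q var]]]]] - [t [f [p [q var]]]]]

9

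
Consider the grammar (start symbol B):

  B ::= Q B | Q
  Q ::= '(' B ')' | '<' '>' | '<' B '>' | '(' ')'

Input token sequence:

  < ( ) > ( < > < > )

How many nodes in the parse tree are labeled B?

5

[B [Q < [B [Q ( )]] >] [B [Q ( [B [Q < >] [B [Q < >]]] )]]]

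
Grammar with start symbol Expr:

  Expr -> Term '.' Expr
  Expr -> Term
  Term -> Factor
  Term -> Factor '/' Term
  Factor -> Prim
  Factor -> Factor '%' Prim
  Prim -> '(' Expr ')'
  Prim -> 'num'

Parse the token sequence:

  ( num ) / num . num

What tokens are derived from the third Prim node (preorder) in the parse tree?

num

[Expr [Term [Factor [Prim ( [Expr [Term [Factor [Prim num]]]] )]] / [Term [Factor [Prim num]]]] . [Expr [Term [Factor [Prim num]]]]]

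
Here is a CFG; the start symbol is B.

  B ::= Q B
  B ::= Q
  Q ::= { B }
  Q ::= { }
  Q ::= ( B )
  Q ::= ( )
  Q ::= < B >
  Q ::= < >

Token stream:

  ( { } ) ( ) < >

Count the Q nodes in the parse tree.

4

[B [Q ( [B [Q { }]] )] [B [Q ( )] [B [Q < >]]]]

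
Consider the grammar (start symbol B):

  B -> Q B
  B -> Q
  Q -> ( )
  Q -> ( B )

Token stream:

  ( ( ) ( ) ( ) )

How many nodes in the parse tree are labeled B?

[B [Q ( [B [Q ( )] [B [Q ( )] [B [Q ( )]]]] )]]

4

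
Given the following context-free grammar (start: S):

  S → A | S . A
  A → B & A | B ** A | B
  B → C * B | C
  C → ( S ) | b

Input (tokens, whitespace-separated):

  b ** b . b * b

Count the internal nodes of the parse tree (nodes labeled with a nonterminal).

13

[S [S [A [B [C b]] ** [A [B [C b]]]]] . [A [B [C b] * [B [C b]]]]]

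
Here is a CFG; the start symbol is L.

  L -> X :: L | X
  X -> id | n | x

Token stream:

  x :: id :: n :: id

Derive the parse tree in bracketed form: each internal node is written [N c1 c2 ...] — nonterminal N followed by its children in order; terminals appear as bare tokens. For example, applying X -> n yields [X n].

[L [X x] :: [L [X id] :: [L [X n] :: [L [X id]]]]]

L
X :: L
x :: L
x :: X :: L
x :: id :: L
x :: id :: X :: L
x :: id :: n :: L
x :: id :: n :: X
x :: id :: n :: id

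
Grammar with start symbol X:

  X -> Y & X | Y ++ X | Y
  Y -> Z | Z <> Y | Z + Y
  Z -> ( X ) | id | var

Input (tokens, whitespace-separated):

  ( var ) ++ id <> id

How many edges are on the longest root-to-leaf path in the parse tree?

[X [Y [Z ( [X [Y [Z var]]] )]] ++ [X [Y [Z id] <> [Y [Z id]]]]]

6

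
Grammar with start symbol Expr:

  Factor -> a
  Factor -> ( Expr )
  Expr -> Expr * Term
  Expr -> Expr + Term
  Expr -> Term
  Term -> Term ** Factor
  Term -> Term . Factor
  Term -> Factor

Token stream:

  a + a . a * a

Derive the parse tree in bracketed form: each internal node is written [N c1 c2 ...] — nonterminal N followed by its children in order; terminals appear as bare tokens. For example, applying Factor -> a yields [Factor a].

[Expr [Expr [Expr [Term [Factor a]]] + [Term [Term [Factor a]] . [Factor a]]] * [Term [Factor a]]]

Expr
Expr * Term
Expr + Term * Term
Term + Term * Term
Factor + Term * Term
a + Term * Term
a + Term . Factor * Term
a + Factor . Factor * Term
a + a . Factor * Term
a + a . a * Term
a + a . a * Factor
a + a . a * a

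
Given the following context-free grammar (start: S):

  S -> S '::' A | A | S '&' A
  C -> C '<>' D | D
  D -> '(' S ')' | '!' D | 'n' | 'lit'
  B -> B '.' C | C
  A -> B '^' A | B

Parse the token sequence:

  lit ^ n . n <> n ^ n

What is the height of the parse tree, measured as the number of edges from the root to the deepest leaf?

7

[S [A [B [C [D lit]]] ^ [A [B [B [C [D n]]] . [C [C [D n]] <> [D n]]] ^ [A [B [C [D n]]]]]]]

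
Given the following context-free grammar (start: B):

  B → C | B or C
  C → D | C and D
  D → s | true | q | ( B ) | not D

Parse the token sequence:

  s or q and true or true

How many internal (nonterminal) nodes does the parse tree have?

[B [B [B [C [D s]]] or [C [C [D q]] and [D true]]] or [C [D true]]]

11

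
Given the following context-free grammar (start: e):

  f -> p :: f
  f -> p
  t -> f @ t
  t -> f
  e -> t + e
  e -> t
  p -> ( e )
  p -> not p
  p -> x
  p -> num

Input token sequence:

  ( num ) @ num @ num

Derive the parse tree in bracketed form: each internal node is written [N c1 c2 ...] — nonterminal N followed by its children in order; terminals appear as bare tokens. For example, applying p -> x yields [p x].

[e [t [f [p ( [e [t [f [p num]]]] )]] @ [t [f [p num]] @ [t [f [p num]]]]]]

e
t
f @ t
p @ t
( e ) @ t
( t ) @ t
( f ) @ t
( p ) @ t
( num ) @ t
( num ) @ f @ t
( num ) @ p @ t
( num ) @ num @ t
( num ) @ num @ f
( num ) @ num @ p
( num ) @ num @ num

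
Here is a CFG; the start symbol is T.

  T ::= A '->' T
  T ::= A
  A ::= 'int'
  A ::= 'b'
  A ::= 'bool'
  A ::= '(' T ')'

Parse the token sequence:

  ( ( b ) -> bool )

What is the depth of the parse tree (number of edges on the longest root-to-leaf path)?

6

[T [A ( [T [A ( [T [A b]] )] -> [T [A bool]]] )]]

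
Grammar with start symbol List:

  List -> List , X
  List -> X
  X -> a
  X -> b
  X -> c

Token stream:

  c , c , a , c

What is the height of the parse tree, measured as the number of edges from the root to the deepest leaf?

[List [List [List [List [X c]] , [X c]] , [X a]] , [X c]]

5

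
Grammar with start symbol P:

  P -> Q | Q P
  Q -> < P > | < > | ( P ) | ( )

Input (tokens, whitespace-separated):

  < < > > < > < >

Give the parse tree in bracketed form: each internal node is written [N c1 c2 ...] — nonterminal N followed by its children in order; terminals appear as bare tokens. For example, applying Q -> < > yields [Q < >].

P
Q P
< P > P
< Q > P
< < > > P
< < > > Q P
< < > > < > P
< < > > < > Q
< < > > < > < >

[P [Q < [P [Q < >]] >] [P [Q < >] [P [Q < >]]]]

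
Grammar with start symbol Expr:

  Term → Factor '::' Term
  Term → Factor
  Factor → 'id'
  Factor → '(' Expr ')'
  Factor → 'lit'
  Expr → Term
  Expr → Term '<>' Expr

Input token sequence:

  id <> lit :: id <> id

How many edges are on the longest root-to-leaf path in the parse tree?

5

[Expr [Term [Factor id]] <> [Expr [Term [Factor lit] :: [Term [Factor id]]] <> [Expr [Term [Factor id]]]]]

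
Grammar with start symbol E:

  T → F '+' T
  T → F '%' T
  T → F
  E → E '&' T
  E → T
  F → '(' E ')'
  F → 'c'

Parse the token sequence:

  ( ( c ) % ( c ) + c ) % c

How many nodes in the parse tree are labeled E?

4

[E [T [F ( [E [T [F ( [E [T [F c]]] )] % [T [F ( [E [T [F c]]] )] + [T [F c]]]]] )] % [T [F c]]]]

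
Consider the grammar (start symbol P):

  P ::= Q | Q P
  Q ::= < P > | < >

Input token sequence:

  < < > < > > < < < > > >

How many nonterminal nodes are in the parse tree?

[P [Q < [P [Q < >] [P [Q < >]]] >] [P [Q < [P [Q < [P [Q < >]] >]] >]]]

12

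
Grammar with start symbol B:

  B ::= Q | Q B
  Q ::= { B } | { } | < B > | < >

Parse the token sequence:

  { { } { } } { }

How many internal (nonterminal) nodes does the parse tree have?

8

[B [Q { [B [Q { }] [B [Q { }]]] }] [B [Q { }]]]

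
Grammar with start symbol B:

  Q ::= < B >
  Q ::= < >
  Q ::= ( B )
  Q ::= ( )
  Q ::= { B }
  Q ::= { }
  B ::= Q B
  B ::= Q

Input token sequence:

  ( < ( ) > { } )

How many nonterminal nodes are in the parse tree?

[B [Q ( [B [Q < [B [Q ( )]] >] [B [Q { }]]] )]]

8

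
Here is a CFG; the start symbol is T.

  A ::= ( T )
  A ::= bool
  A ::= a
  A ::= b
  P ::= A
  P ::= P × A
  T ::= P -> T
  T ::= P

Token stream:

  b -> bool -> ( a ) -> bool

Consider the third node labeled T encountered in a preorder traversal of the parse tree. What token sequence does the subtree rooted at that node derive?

[T [P [A b]] -> [T [P [A bool]] -> [T [P [A ( [T [P [A a]]] )]] -> [T [P [A bool]]]]]]

( a ) -> bool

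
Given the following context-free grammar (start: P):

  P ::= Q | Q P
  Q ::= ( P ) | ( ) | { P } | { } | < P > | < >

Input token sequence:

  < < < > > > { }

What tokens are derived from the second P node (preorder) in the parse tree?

< < > >

[P [Q < [P [Q < [P [Q < >]] >]] >] [P [Q { }]]]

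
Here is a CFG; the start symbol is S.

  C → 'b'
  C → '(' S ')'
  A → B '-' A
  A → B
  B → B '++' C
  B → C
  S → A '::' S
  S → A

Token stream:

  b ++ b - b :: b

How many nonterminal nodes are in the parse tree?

[S [A [B [B [C b]] ++ [C b]] - [A [B [C b]]]] :: [S [A [B [C b]]]]]

13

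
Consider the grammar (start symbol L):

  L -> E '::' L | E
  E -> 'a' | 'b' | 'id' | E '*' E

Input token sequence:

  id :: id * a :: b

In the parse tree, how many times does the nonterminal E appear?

5

[L [E id] :: [L [E [E id] * [E a]] :: [L [E b]]]]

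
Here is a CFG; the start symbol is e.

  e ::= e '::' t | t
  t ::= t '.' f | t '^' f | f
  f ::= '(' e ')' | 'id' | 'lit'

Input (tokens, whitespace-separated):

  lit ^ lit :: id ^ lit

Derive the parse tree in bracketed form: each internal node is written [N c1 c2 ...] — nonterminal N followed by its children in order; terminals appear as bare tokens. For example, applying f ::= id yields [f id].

[e [e [t [t [f lit]] ^ [f lit]]] :: [t [t [f id]] ^ [f lit]]]

e
e :: t
t :: t
t ^ f :: t
f ^ f :: t
lit ^ f :: t
lit ^ lit :: t
lit ^ lit :: t ^ f
lit ^ lit :: f ^ f
lit ^ lit :: id ^ f
lit ^ lit :: id ^ lit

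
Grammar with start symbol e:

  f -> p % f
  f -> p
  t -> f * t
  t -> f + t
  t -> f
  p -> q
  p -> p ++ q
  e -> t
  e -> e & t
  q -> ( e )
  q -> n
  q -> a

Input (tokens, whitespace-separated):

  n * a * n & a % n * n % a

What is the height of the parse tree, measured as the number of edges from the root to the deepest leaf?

8

[e [e [t [f [p [q n]]] * [t [f [p [q a]]] * [t [f [p [q n]]]]]]] & [t [f [p [q a]] % [f [p [q n]]]] * [t [f [p [q n]] % [f [p [q a]]]]]]]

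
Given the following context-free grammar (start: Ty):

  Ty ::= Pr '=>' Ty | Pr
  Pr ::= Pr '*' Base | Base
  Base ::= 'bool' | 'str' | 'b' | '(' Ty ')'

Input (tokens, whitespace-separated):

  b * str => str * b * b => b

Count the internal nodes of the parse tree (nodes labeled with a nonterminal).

[Ty [Pr [Pr [Base b]] * [Base str]] => [Ty [Pr [Pr [Pr [Base str]] * [Base b]] * [Base b]] => [Ty [Pr [Base b]]]]]

15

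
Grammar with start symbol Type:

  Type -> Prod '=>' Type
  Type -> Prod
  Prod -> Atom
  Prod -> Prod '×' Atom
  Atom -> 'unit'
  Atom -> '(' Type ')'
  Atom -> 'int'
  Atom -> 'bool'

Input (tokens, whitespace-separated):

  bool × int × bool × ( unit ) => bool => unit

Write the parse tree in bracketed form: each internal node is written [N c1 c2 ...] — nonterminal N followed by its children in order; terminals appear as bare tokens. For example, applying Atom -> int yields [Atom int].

Type
Prod => Type
Prod × Atom => Type
Prod × Atom × Atom => Type
Prod × Atom × Atom × Atom => Type
Atom × Atom × Atom × Atom => Type
bool × Atom × Atom × Atom => Type
bool × int × Atom × Atom => Type
bool × int × bool × Atom => Type
bool × int × bool × ( Type ) => Type
bool × int × bool × ( Prod ) => Type
bool × int × bool × ( Atom ) => Type
bool × int × bool × ( unit ) => Type
bool × int × bool × ( unit ) => Prod => Type
bool × int × bool × ( unit ) => Atom => Type
bool × int × bool × ( unit ) => bool => Type
bool × int × bool × ( unit ) => bool => Prod
bool × int × bool × ( unit ) => bool => Atom
bool × int × bool × ( unit ) => bool => unit

[Type [Prod [Prod [Prod [Prod [Atom bool]] × [Atom int]] × [Atom bool]] × [Atom ( [Type [Prod [Atom unit]]] )]] => [Type [Prod [Atom bool]] => [Type [Prod [Atom unit]]]]]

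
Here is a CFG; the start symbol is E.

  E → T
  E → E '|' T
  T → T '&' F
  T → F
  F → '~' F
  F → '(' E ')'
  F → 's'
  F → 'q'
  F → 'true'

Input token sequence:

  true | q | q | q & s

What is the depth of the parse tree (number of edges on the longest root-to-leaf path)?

[E [E [E [E [T [F true]]] | [T [F q]]] | [T [F q]]] | [T [T [F q]] & [F s]]]

6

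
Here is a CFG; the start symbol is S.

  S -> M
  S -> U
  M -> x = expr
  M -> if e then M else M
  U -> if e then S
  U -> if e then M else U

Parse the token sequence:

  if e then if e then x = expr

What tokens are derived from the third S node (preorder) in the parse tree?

[S [U if e then [S [U if e then [S [M x = expr]]]]]]

x = expr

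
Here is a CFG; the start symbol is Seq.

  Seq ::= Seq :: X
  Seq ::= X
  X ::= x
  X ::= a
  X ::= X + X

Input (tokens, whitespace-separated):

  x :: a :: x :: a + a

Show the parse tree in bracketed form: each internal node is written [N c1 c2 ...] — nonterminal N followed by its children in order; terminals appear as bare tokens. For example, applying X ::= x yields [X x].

Seq
Seq :: X
Seq :: X :: X
Seq :: X :: X :: X
X :: X :: X :: X
x :: X :: X :: X
x :: a :: X :: X
x :: a :: x :: X
x :: a :: x :: X + X
x :: a :: x :: a + X
x :: a :: x :: a + a

[Seq [Seq [Seq [Seq [X x]] :: [X a]] :: [X x]] :: [X [X a] + [X a]]]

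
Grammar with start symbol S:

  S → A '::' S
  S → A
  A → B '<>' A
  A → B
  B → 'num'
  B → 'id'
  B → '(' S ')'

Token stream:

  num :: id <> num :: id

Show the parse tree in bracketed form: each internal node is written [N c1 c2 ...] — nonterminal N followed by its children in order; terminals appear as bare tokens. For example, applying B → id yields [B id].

S
A :: S
B :: S
num :: S
num :: A :: S
num :: B <> A :: S
num :: id <> A :: S
num :: id <> B :: S
num :: id <> num :: S
num :: id <> num :: A
num :: id <> num :: B
num :: id <> num :: id

[S [A [B num]] :: [S [A [B id] <> [A [B num]]] :: [S [A [B id]]]]]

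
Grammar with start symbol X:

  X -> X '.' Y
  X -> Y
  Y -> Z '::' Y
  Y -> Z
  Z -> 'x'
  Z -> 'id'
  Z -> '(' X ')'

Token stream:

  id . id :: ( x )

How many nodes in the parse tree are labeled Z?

4

[X [X [Y [Z id]]] . [Y [Z id] :: [Y [Z ( [X [Y [Z x]]] )]]]]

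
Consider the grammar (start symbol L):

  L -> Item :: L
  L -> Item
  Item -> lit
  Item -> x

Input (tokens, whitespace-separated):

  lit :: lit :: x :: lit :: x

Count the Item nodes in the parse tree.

5

[L [Item lit] :: [L [Item lit] :: [L [Item x] :: [L [Item lit] :: [L [Item x]]]]]]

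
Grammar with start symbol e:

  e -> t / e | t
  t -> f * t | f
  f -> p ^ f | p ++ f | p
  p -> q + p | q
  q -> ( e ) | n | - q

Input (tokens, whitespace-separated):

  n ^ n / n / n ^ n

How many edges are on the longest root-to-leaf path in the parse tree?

[e [t [f [p [q n]] ^ [f [p [q n]]]]] / [e [t [f [p [q n]]]] / [e [t [f [p [q n]] ^ [f [p [q n]]]]]]]]

8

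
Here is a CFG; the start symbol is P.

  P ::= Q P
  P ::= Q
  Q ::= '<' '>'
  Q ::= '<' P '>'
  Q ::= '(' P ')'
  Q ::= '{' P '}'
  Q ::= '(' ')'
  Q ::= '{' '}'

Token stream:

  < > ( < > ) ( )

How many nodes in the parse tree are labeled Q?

4

[P [Q < >] [P [Q ( [P [Q < >]] )] [P [Q ( )]]]]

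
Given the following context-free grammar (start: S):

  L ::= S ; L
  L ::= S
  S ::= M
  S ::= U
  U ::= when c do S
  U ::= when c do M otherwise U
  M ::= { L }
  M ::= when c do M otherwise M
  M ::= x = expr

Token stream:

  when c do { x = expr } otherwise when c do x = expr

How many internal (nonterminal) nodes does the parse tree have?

9

[S [U when c do [M { [L [S [M x = expr]]] }] otherwise [U when c do [S [M x = expr]]]]]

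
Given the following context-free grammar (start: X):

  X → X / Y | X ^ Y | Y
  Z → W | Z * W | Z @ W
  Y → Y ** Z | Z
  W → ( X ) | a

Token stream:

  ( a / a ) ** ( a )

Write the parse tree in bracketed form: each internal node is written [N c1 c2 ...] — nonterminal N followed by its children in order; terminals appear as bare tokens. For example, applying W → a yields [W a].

[X [Y [Y [Z [W ( [X [X [Y [Z [W a]]]] / [Y [Z [W a]]]] )]]] ** [Z [W ( [X [Y [Z [W a]]]] )]]]]

X
Y
Y ** Z
Z ** Z
W ** Z
( X ) ** Z
( X / Y ) ** Z
( Y / Y ) ** Z
( Z / Y ) ** Z
( W / Y ) ** Z
( a / Y ) ** Z
( a / Z ) ** Z
( a / W ) ** Z
( a / a ) ** Z
( a / a ) ** W
( a / a ) ** ( X )
( a / a ) ** ( Y )
( a / a ) ** ( Z )
( a / a ) ** ( W )
( a / a ) ** ( a )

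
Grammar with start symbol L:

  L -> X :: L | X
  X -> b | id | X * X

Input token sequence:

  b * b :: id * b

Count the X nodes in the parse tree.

[L [X [X b] * [X b]] :: [L [X [X id] * [X b]]]]

6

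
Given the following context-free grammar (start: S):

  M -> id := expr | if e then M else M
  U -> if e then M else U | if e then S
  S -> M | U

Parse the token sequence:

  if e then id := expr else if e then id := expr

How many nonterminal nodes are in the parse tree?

[S [U if e then [M id := expr] else [U if e then [S [M id := expr]]]]]

6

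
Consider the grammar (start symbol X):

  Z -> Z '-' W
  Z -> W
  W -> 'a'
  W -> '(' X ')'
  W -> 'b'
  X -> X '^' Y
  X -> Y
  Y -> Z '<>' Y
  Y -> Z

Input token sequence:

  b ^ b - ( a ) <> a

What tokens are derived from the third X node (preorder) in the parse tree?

a

[X [X [Y [Z [W b]]]] ^ [Y [Z [Z [W b]] - [W ( [X [Y [Z [W a]]]] )]] <> [Y [Z [W a]]]]]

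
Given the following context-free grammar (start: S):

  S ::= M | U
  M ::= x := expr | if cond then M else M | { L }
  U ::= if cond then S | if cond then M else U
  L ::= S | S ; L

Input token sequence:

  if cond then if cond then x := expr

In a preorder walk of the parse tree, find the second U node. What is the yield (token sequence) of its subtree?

if cond then x := expr

[S [U if cond then [S [U if cond then [S [M x := expr]]]]]]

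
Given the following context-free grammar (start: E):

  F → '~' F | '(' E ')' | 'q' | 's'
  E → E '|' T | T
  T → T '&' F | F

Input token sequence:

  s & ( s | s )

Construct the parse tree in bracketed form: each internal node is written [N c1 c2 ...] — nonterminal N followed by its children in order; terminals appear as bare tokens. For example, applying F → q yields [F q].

[E [T [T [F s]] & [F ( [E [E [T [F s]]] | [T [F s]]] )]]]

E
T
T & F
F & F
s & F
s & ( E )
s & ( E | T )
s & ( T | T )
s & ( F | T )
s & ( s | T )
s & ( s | F )
s & ( s | s )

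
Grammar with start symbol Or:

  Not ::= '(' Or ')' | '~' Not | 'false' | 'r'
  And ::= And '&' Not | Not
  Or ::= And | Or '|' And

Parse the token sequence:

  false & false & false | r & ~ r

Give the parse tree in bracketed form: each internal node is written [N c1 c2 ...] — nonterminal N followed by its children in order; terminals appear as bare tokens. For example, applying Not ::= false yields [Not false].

Or
Or | And
And | And
And & Not | And
And & Not & Not | And
Not & Not & Not | And
false & Not & Not | And
false & false & Not | And
false & false & false | And
false & false & false | And & Not
false & false & false | Not & Not
false & false & false | r & Not
false & false & false | r & ~ Not
false & false & false | r & ~ r

[Or [Or [And [And [And [Not false]] & [Not false]] & [Not false]]] | [And [And [Not r]] & [Not ~ [Not r]]]]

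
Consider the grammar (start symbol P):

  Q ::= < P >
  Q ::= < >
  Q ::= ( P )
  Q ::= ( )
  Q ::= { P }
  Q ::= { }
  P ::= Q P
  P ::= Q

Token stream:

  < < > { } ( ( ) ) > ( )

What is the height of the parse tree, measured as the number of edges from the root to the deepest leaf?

8

[P [Q < [P [Q < >] [P [Q { }] [P [Q ( [P [Q ( )]] )]]]] >] [P [Q ( )]]]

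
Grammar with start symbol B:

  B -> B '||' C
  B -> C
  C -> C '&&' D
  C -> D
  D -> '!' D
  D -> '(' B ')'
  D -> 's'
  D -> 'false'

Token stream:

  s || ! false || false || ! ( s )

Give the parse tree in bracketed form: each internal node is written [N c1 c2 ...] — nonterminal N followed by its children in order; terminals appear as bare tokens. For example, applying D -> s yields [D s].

B
B || C
B || C || C
B || C || C || C
C || C || C || C
D || C || C || C
s || C || C || C
s || D || C || C
s || ! D || C || C
s || ! false || C || C
s || ! false || D || C
s || ! false || false || C
s || ! false || false || D
s || ! false || false || ! D
s || ! false || false || ! ( B )
s || ! false || false || ! ( C )
s || ! false || false || ! ( D )
s || ! false || false || ! ( s )

[B [B [B [B [C [D s]]] || [C [D ! [D false]]]] || [C [D false]]] || [C [D ! [D ( [B [C [D s]]] )]]]]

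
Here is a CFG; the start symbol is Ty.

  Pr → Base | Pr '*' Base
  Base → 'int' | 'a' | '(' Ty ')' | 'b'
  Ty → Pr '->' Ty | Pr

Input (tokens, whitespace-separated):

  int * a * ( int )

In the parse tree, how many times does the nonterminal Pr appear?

[Ty [Pr [Pr [Pr [Base int]] * [Base a]] * [Base ( [Ty [Pr [Base int]]] )]]]

4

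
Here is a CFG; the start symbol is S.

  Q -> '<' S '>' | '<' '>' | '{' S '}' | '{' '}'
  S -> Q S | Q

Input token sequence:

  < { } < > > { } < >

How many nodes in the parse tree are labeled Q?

[S [Q < [S [Q { }] [S [Q < >]]] >] [S [Q { }] [S [Q < >]]]]

5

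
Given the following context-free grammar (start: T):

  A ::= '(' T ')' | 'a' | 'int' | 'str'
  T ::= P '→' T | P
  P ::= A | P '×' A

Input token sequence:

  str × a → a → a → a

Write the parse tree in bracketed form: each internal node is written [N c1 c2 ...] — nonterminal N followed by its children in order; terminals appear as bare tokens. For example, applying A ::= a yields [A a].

T
P → T
P × A → T
A × A → T
str × A → T
str × a → T
str × a → P → T
str × a → A → T
str × a → a → T
str × a → a → P → T
str × a → a → A → T
str × a → a → a → T
str × a → a → a → P
str × a → a → a → A
str × a → a → a → a

[T [P [P [A str]] × [A a]] → [T [P [A a]] → [T [P [A a]] → [T [P [A a]]]]]]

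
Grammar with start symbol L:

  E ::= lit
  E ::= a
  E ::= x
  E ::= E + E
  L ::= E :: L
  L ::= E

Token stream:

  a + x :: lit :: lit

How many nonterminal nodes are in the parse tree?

8

[L [E [E a] + [E x]] :: [L [E lit] :: [L [E lit]]]]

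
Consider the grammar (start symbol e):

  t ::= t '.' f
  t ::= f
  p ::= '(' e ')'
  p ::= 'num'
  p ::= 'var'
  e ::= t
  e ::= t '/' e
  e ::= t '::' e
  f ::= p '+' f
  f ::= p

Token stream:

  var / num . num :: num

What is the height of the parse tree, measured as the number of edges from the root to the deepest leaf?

6

[e [t [f [p var]]] / [e [t [t [f [p num]]] . [f [p num]]] :: [e [t [f [p num]]]]]]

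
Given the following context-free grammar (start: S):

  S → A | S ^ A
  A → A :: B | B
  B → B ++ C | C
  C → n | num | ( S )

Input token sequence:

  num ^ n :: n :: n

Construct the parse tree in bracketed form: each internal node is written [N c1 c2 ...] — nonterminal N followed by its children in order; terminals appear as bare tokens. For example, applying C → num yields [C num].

[S [S [A [B [C num]]]] ^ [A [A [A [B [C n]]] :: [B [C n]]] :: [B [C n]]]]

S
S ^ A
A ^ A
B ^ A
C ^ A
num ^ A
num ^ A :: B
num ^ A :: B :: B
num ^ B :: B :: B
num ^ C :: B :: B
num ^ n :: B :: B
num ^ n :: C :: B
num ^ n :: n :: B
num ^ n :: n :: C
num ^ n :: n :: n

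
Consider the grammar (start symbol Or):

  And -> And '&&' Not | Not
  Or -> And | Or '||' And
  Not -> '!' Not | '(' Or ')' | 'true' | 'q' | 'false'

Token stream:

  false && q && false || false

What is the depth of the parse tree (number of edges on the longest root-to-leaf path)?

[Or [Or [And [And [And [Not false]] && [Not q]] && [Not false]]] || [And [Not false]]]

6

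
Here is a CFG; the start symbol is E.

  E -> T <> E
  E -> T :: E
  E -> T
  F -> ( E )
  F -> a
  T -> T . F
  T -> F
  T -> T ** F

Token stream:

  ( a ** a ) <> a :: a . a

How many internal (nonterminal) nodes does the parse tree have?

[E [T [F ( [E [T [T [F a]] ** [F a]]] )]] <> [E [T [F a]] :: [E [T [T [F a]] . [F a]]]]]

16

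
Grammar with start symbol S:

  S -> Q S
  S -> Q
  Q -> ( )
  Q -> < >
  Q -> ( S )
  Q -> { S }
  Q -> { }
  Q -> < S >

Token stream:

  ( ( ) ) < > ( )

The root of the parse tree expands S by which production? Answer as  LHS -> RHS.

S -> Q S

[S [Q ( [S [Q ( )]] )] [S [Q < >] [S [Q ( )]]]]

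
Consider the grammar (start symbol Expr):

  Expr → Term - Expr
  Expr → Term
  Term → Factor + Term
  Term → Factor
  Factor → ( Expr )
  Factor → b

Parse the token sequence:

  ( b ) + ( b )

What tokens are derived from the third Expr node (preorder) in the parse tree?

b

[Expr [Term [Factor ( [Expr [Term [Factor b]]] )] + [Term [Factor ( [Expr [Term [Factor b]]] )]]]]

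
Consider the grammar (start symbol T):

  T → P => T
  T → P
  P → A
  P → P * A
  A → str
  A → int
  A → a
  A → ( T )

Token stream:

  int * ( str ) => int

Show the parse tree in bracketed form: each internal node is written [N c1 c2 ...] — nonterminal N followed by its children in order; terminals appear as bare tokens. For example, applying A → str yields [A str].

T
P => T
P * A => T
A * A => T
int * A => T
int * ( T ) => T
int * ( P ) => T
int * ( A ) => T
int * ( str ) => T
int * ( str ) => P
int * ( str ) => A
int * ( str ) => int

[T [P [P [A int]] * [A ( [T [P [A str]]] )]] => [T [P [A int]]]]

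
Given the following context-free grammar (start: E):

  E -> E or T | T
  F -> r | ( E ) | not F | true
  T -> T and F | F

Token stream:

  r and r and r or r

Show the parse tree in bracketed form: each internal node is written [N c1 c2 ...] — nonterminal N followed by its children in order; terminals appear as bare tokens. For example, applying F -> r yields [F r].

E
E or T
T or T
T and F or T
T and F and F or T
F and F and F or T
r and F and F or T
r and r and F or T
r and r and r or T
r and r and r or F
r and r and r or r

[E [E [T [T [T [F r]] and [F r]] and [F r]]] or [T [F r]]]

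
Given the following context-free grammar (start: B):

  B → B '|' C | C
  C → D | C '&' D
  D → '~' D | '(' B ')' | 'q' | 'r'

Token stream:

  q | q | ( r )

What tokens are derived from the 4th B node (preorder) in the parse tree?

r

[B [B [B [C [D q]]] | [C [D q]]] | [C [D ( [B [C [D r]]] )]]]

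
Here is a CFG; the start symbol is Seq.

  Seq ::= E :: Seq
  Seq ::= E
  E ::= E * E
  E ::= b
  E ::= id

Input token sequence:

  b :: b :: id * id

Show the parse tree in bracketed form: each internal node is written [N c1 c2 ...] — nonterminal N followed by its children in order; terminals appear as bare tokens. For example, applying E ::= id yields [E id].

[Seq [E b] :: [Seq [E b] :: [Seq [E [E id] * [E id]]]]]

Seq
E :: Seq
b :: Seq
b :: E :: Seq
b :: b :: Seq
b :: b :: E
b :: b :: E * E
b :: b :: id * E
b :: b :: id * id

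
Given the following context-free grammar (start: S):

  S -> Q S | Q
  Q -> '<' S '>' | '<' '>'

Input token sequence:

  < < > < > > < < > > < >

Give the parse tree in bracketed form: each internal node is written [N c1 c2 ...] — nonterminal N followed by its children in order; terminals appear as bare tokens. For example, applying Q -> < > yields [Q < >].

[S [Q < [S [Q < >] [S [Q < >]]] >] [S [Q < [S [Q < >]] >] [S [Q < >]]]]

S
Q S
< S > S
< Q S > S
< < > S > S
< < > Q > S
< < > < > > S
< < > < > > Q S
< < > < > > < S > S
< < > < > > < Q > S
< < > < > > < < > > S
< < > < > > < < > > Q
< < > < > > < < > > < >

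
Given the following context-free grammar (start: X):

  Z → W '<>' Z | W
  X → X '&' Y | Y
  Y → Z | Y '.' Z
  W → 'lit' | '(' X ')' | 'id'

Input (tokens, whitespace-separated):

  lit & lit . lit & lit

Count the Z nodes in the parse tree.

[X [X [X [Y [Z [W lit]]]] & [Y [Y [Z [W lit]]] . [Z [W lit]]]] & [Y [Z [W lit]]]]

4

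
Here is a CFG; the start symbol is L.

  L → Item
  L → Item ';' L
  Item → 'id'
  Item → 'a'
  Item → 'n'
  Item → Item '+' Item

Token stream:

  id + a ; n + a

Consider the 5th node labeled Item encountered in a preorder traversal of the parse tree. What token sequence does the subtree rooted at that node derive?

[L [Item [Item id] + [Item a]] ; [L [Item [Item n] + [Item a]]]]

n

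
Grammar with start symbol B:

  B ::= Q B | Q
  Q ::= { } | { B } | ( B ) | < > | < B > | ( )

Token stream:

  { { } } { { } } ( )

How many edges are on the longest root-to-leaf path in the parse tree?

[B [Q { [B [Q { }]] }] [B [Q { [B [Q { }]] }] [B [Q ( )]]]]

5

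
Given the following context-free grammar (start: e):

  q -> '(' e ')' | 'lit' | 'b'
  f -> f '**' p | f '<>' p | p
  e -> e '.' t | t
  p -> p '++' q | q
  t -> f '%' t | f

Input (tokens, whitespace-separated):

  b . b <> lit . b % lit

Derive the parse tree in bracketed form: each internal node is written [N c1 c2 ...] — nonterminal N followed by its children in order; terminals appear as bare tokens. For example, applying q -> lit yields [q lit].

[e [e [e [t [f [p [q b]]]]] . [t [f [f [p [q b]]] <> [p [q lit]]]]] . [t [f [p [q b]]] % [t [f [p [q lit]]]]]]

e
e . t
e . t . t
t . t . t
f . t . t
p . t . t
q . t . t
b . t . t
b . f . t
b . f <> p . t
b . p <> p . t
b . q <> p . t
b . b <> p . t
b . b <> q . t
b . b <> lit . t
b . b <> lit . f % t
b . b <> lit . p % t
b . b <> lit . q % t
b . b <> lit . b % t
b . b <> lit . b % f
b . b <> lit . b % p
b . b <> lit . b % q
b . b <> lit . b % lit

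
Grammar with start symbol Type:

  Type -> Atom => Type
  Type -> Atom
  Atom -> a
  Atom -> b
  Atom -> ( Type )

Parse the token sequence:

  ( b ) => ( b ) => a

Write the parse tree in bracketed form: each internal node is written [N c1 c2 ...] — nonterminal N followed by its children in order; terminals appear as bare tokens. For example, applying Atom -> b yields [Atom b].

[Type [Atom ( [Type [Atom b]] )] => [Type [Atom ( [Type [Atom b]] )] => [Type [Atom a]]]]

Type
Atom => Type
( Type ) => Type
( Atom ) => Type
( b ) => Type
( b ) => Atom => Type
( b ) => ( Type ) => Type
( b ) => ( Atom ) => Type
( b ) => ( b ) => Type
( b ) => ( b ) => Atom
( b ) => ( b ) => a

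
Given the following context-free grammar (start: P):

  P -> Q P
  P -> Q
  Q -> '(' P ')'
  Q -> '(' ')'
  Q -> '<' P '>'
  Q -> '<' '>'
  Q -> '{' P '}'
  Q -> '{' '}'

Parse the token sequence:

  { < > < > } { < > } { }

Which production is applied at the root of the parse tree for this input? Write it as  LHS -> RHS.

[P [Q { [P [Q < >] [P [Q < >]]] }] [P [Q { [P [Q < >]] }] [P [Q { }]]]]

P -> Q P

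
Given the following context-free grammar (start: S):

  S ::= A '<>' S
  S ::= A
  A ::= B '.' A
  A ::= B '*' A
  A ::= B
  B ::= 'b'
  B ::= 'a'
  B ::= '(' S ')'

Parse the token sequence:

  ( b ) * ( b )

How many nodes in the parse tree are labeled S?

3

[S [A [B ( [S [A [B b]]] )] * [A [B ( [S [A [B b]]] )]]]]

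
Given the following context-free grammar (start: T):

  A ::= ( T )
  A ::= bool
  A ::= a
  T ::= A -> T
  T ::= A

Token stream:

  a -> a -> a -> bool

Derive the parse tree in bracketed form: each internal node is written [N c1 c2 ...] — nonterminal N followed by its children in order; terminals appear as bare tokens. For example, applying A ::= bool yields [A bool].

[T [A a] -> [T [A a] -> [T [A a] -> [T [A bool]]]]]

T
A -> T
a -> T
a -> A -> T
a -> a -> T
a -> a -> A -> T
a -> a -> a -> T
a -> a -> a -> A
a -> a -> a -> bool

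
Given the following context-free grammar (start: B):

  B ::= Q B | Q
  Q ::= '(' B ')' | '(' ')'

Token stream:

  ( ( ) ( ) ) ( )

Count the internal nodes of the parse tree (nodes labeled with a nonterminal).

8

[B [Q ( [B [Q ( )] [B [Q ( )]]] )] [B [Q ( )]]]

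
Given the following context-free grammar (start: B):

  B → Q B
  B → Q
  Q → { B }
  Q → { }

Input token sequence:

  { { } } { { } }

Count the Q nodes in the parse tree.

[B [Q { [B [Q { }]] }] [B [Q { [B [Q { }]] }]]]

4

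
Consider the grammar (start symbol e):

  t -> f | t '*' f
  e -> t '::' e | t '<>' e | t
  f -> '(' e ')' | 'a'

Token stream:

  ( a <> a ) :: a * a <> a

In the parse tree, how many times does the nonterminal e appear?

5

[e [t [f ( [e [t [f a]] <> [e [t [f a]]]] )]] :: [e [t [t [f a]] * [f a]] <> [e [t [f a]]]]]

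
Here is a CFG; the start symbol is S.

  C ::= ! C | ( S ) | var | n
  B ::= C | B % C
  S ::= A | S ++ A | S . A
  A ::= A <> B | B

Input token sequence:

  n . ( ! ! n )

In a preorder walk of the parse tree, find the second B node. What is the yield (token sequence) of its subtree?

[S [S [A [B [C n]]]] . [A [B [C ( [S [A [B [C ! [C ! [C n]]]]]] )]]]]

( ! ! n )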